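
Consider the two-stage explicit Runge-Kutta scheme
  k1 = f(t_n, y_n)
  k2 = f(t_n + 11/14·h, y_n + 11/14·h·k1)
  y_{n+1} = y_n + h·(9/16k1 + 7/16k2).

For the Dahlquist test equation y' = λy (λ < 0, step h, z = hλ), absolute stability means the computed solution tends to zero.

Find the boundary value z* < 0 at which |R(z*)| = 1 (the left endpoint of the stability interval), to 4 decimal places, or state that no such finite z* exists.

left endpoint -2.9091.

Set f=λy, z=hλ:
  k1=λy_n ⇒ h·k1=z·y_n;  k2=λ(1+11/14z)y_n ⇒ h·k2=z(1+11/14z)y_n
  y_{n+1}/y_n = 1 + 9/16z + 7/16z(1+11/14z) = 1 + z + 11/32z²
  ⇒ R(z) = 1 + z + 11/32z².

Solve |R(x)|<1 on ℝ⁻.
x=-0.62: |R|=0.5121
R=1: x+11/32x²=0 ⇒ x=−32/11=-2.9091; min R=1−1/(4·11/32)=0.2727>−1
Confirm numerically:
  x=-2.646: |R|=0.76070 <1
  x=-2.156: |R|=0.44187 <1
  x=-2.151: |R|=0.43946 <1
  x=-3.283: |R|=1.42197 >1
  x=-3.147: |R|=1.25737 >1
Interval (-2.9091, 0).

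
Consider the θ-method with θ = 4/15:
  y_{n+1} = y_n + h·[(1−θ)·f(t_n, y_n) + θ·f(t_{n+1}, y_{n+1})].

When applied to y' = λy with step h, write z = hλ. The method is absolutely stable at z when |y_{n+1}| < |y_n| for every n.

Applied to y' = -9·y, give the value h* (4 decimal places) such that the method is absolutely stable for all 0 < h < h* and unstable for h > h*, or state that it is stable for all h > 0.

Set f=λy, z=hλ:
  y_{n+1} = y_n + z·[11/15·y_n + 4/15·y_{n+1}] ⇒ (1 − 4/15z)y_{n+1} = (1 + 11/15z)y_n
  ⇒ R(z) = (1 + 11/15z)/(1 − 4/15z).

Solve |R(x)|<1 on ℝ⁻.
x=-1.37: |R|=0.0034
R=−1: 1+11/15x = −1+4/15x ⇒ -7/15x=2 ⇒ x=2/(-7/15)=-4.2857
Confirm numerically:
  x=-4.063: |R|=0.95012 <1
  x=-3.774: |R|=0.88098 <1
  x=-3.074: |R|=0.68926 <1
  x=-2.841: |R|=0.61641 <1
  x=-4.514: |R|=1.04834 >1
  x=-4.466: |R|=1.03840 >1
  x=-4.339: |R|=1.01153 >1
Stable set (-4.2857, 0).

(-4.2857,0); λ=-9 ⇒ h* = (30/7)/9 = 0.4762.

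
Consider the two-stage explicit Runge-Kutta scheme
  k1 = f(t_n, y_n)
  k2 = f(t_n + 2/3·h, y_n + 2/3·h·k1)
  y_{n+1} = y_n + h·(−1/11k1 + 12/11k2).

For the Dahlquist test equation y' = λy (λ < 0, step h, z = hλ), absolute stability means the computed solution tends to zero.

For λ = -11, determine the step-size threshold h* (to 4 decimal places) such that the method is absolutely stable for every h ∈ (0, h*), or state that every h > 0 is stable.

(-1.3750,0); λ=-11 ⇒ h* = (11/8)/11 = 0.1250.

Test eqn y'=λy, z=hλ:
  k1=λy_n ⇒ h·k1=z·y_n;  k2=λ(1+2/3z)y_n ⇒ h·k2=z(1+2/3z)y_n
  y_{n+1}/y_n = 1 − 1/11z + 12/11z(1+2/3z) = 1 + z + 8/11z²
  ⇒ R(z) = 1 + z + 8/11z².

Need |R(x)|<1, x<0.
x=-1.33: |R|=0.9565
R=1: x+8/11x²=0 ⇒ x=−11/8=-1.3750; min R=1−1/(4·8/11)=0.6562>−1
Confirm numerically:
  x=-0.955: |R|=0.70829 <1
  x=-0.932: |R|=0.69973 <1
  x=-0.816: |R|=0.66826 <1
  x=-0.655: |R|=0.65702 <1
  x=-1.971: |R|=1.85434 >1
  x=-1.861: |R|=1.65778 >1
  x=-1.732: |R|=1.44969 >1
So |R|<1 on (-1.3750, 0).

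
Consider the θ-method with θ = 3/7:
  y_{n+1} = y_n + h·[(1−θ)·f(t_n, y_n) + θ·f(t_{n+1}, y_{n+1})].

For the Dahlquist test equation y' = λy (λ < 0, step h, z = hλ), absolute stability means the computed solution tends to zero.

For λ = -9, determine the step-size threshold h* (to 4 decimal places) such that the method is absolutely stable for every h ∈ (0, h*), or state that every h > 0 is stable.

With y'=λy (z=hλ):
  y_{n+1} = y_n + z·[4/7·y_n + 3/7·y_{n+1}] ⇒ (1 − 3/7z)y_{n+1} = (1 + 4/7z)y_n
  so R(z) = (1 + 4/7z)/(1 − 3/7z).

Find x<0 with |R(x)|<1.
x=-0.92: |R|=0.3402
R=−1: 1+4/7x = −1+3/7x ⇒ -1/7x=2 ⇒ x=2/(-1/7)=-14.0000
Confirm numerically:
  x=-13.473: |R|=0.98889 <1
  x=-10.808: |R|=0.91903 <1
  x=-8.309: |R|=0.82175 <1
  x=-14.535: |R|=1.01057 >1
  x=-14.530: |R|=1.01048 >1
  x=-14.526: |R|=1.01040 >1
So |R|<1 on (-14.0000, 0).

(-14.0000,0); λ=-9 ⇒ h* = (14)/9 = 1.5556.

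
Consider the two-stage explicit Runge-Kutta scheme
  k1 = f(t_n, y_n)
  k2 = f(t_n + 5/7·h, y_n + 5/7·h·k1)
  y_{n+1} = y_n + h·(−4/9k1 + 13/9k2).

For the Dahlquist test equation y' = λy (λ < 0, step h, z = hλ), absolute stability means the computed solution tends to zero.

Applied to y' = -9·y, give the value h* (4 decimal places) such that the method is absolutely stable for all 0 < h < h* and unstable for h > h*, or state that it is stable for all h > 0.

(-0.9692,0); λ=-9 ⇒ h* = (63/65)/9 = 0.1077.

Set f=λy, z=hλ:
  k1=λy_n ⇒ h·k1=z·y_n;  k2=λ(1+5/7z)y_n ⇒ h·k2=z(1+5/7z)y_n
  y_{n+1}/y_n = 1 − 4/9z + 13/9z(1+5/7z) = 1 + z + 65/63z²
  so R(z) = 1 + z + 65/63z².

Need |R(x)|<1, x<0.
x=-1.32: |R|=1.4777
R=1: x+65/63x²=0 ⇒ x=−63/65=-0.9692; min R=1−1/(4·65/63)=0.7577>−1
Confirm numerically:
  x=-0.949: |R|=0.98019 <1
  x=-0.785: |R|=0.85079 <1
  x=-0.718: |R|=0.81389 <1
  x=-0.645: |R|=0.78423 <1
  x=-1.352: |R|=1.53393 >1
  x=-1.025: |R|=1.05898 >1
Interval (-0.9692, 0).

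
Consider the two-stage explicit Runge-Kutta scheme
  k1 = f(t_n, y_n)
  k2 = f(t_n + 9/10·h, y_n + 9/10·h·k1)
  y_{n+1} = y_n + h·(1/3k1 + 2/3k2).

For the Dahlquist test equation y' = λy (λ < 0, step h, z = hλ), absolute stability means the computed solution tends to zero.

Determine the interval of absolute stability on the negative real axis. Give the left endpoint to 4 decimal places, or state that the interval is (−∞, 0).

Test eqn y'=λy, z=hλ:
  k1=λy_n ⇒ h·k1=z·y_n;  k2=λ(1+9/10z)y_n ⇒ h·k2=z(1+9/10z)y_n
  y_{n+1}/y_n = 1 + 1/3z + 2/3z(1+9/10z) = 1 + z + 3/5z²
  ⇒ R(z) = 1 + z + 3/5z².

Solve |R(x)|<1 on ℝ⁻.
x=-0.68: |R|=0.5974
R=1: x+3/5x²=0 ⇒ x=−5/3=-1.6667; min R=1−1/(4·3/5)=0.5833>−1
Confirm numerically:
  x=-1.628: |R|=0.96223 <1
  x=-1.378: |R|=0.76133 <1
  x=-1.139: |R|=0.63939 <1
  x=-0.935: |R|=0.58954 <1
  x=-2.001: |R|=1.40140 >1
  x=-1.841: |R|=1.19257 >1
So |R|<1 on (-1.6667, 0).

(-1.6667, 0).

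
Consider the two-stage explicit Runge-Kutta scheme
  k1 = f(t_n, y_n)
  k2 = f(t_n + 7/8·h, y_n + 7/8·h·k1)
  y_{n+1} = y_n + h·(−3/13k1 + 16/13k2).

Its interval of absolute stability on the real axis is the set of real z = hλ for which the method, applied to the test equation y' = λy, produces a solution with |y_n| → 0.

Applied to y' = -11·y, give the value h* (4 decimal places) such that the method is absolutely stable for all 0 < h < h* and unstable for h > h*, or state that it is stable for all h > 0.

(-0.9286,0); λ=-11 ⇒ h* = (13/14)/11 = 0.0844.

On y'=λy, z=hλ:
  k1=λy_n ⇒ h·k1=z·y_n;  k2=λ(1+7/8z)y_n ⇒ h·k2=z(1+7/8z)y_n
  y_{n+1}/y_n = 1 − 3/13z + 16/13z(1+7/8z) = 1 + z + 14/13z²
  R(z) = 1 + z + 14/13z².

Need |R(x)|<1, x<0.
x=-0.43: |R|=0.7691
R=1: x+14/13x²=0 ⇒ x=−13/14=-0.9286; min R=1−1/(4·14/13)=0.7679>−1
Confirm numerically:
  x=-0.797: |R|=0.88707 <1
  x=-0.776: |R|=0.87250 <1
  x=-0.736: |R|=0.84736 <1
  x=-0.634: |R|=0.79888 <1
  x=-1.151: |R|=1.27571 >1
  x=-1.143: |R|=1.26395 >1
  x=-1.040: |R|=1.12480 >1
So |R|<1 on (-0.9286, 0).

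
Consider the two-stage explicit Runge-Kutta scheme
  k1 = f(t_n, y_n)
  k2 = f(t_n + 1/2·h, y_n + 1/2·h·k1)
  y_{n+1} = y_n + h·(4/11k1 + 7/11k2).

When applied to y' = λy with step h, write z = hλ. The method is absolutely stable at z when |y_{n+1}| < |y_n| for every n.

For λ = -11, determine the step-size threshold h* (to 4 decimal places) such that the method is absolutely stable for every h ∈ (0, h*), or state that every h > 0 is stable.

On y'=λy, z=hλ:
  k1=λy_n ⇒ h·k1=z·y_n;  k2=λ(1+1/2z)y_n ⇒ h·k2=z(1+1/2z)y_n
  y_{n+1}/y_n = 1 + 4/11z + 7/11z(1+1/2z) = 1 + z + 7/22z²
  Hence R(z) = 1 + z + 7/22z².

Solve |R(x)|<1 on ℝ⁻.
x=-1.59: |R|=0.2144
R=1: x+7/22x²=0 ⇒ x=−22/7=-3.1429; min R=1−1/(4·7/22)=0.2143>−1
Confirm numerically:
  x=-2.563: |R|=0.52713 <1
  x=-1.720: |R|=0.22131 <1
  x=-1.633: |R|=0.21549 <1
  x=-3.614: |R|=1.54177 >1
  x=-3.307: |R|=1.17272 >1
  x=-3.218: |R|=1.07694 >1
So |R|<1 on (-3.1429, 0).

(-3.1429,0); λ=-11 ⇒ h* = (22/7)/11 = 0.2857.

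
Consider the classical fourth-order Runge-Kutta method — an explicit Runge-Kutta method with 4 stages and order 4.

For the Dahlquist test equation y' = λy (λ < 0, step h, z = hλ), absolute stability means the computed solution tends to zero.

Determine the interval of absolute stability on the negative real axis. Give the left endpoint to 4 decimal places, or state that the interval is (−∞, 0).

(-2.7853, 0).

On y'=λy, z=hλ:
  order 4, 4-stage ⇒ R(z)=1+z+z^2/2+z^3/6+z^4/24
  (e.g. R(-0.69)=0.50274, |R|=0.50274)

Boundary: |R(x)|=1, x<0.
x=-0.69: |R|=0.5027
|R(-1.91)|=0.3073 |R(-1.43)|=0.2793 |R(-1.27)|=0.3034
Bisect:
  x_lo=-3.4004 |R|=2.3986  x_hi=-0.1186 |R|=0.8882
  mid=-1.75949 |R|=0.27991 →hi
  mid=-2.57993 |R|=0.73203 →hi
  mid=-2.99016 |R|=1.35544 →lo
  mid=-2.78505 |R|=0.99963 →hi
  mid=-2.88760 |R|=1.16553 →lo
  mid=-2.83632 |R|=1.07970 →lo
  mid=-2.81068 |R|=1.03896 →lo
  ...
  [-2.78545,-2.78525] ⇒ x*=-2.7853
Interval (-2.7853, 0).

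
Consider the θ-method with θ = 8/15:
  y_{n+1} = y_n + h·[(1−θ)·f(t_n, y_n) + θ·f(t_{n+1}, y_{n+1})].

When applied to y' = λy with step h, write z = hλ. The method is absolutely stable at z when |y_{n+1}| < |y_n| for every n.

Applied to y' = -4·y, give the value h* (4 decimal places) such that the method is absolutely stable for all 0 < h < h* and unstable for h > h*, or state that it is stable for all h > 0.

unbounded; (−∞, 0). Any h>0 works for λ=-4.

Set f=λy, z=hλ:
  y_{n+1} = y_n + z·[7/15·y_n + 8/15·y_{n+1}] ⇒ (1 − 8/15z)y_{n+1} = (1 + 7/15z)y_n
  Hence R(z) = (1 + 7/15z)/(1 − 8/15z).

Boundary: |R(x)|=1, x<0.
x=-1.5: |R|=0.1667
x=-2: |R|=0.0323
x=-10: |R|=0.5789
x=-100: |R|=0.8405
θ=8/15≥1/2 ⇒ |1+7/15x|<|1−8/15x| ∀x<0 ⇒ interval (−∞,0).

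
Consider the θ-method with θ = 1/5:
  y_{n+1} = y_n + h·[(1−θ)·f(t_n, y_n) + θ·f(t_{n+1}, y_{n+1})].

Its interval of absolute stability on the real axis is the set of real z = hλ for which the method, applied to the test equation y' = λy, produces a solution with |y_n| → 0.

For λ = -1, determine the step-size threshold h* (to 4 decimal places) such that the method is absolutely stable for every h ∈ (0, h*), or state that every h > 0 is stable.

With y'=λy (z=hλ):
  y_{n+1} = y_n + z·[4/5·y_n + 1/5·y_{n+1}] ⇒ (1 − 1/5z)y_{n+1} = (1 + 4/5z)y_n
  ⇒ R(z) = (1 + 4/5z)/(1 − 1/5z).

Need |R(x)|<1, x<0.
x=-0.93: |R|=0.2159
R=−1: 1+4/5x = −1+1/5x ⇒ -3/5x=2 ⇒ x=2/(-3/5)=-3.3333
Confirm numerically:
  x=-3.204: |R|=0.95271 <1
  x=-2.089: |R|=0.47341 <1
  x=-1.552: |R|=0.18437 <1
  x=-1.441: |R|=0.11862 <1
  x=-3.788: |R|=1.15521 >1
  x=-3.376: |R|=1.01528 >1
So |R|<1 on (-3.3333, 0).

(-3.3333,0); λ=-1 ⇒ h* = (10/3)/1 = 3.3333.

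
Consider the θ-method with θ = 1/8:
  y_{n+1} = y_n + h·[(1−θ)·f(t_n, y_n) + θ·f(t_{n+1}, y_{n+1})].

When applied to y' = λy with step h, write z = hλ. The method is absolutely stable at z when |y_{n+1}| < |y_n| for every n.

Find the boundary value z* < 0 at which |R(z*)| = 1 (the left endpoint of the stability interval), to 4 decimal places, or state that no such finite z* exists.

Set f=λy, z=hλ:
  y_{n+1} = y_n + z·[7/8·y_n + 1/8·y_{n+1}] ⇒ (1 − 1/8z)y_{n+1} = (1 + 7/8z)y_n
  Hence R(z) = (1 + 7/8z)/(1 − 1/8z).

Boundary: |R(x)|=1, x<0.
x=-0.48: |R|=0.5472
R=−1: 1+7/8x = −1+1/8x ⇒ -3/4x=2 ⇒ x=2/(-3/4)=-2.6667
Confirm numerically:
  x=-2.492: |R|=0.90011 <1
  x=-1.168: |R|=0.01920 <1
  x=-1.122: |R|=0.01601 <1
  x=-3.125: |R|=1.24719 >1
  x=-3.117: |R|=1.24305 >1
  x=-3.059: |R|=1.21286 >1
So |R|<1 on (-2.6667, 0).

z* = -2.6667.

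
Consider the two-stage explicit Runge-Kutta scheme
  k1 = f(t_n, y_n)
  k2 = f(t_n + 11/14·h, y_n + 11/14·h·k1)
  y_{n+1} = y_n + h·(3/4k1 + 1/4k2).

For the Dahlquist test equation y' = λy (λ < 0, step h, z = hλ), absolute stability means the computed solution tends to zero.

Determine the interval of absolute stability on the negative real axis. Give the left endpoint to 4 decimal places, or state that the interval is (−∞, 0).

(-5.0909, 0).

On y'=λy, z=hλ:
  k1=λy_n ⇒ h·k1=z·y_n;  k2=λ(1+11/14z)y_n ⇒ h·k2=z(1+11/14z)y_n
  y_{n+1}/y_n = 1 + 3/4z + 1/4z(1+11/14z) = 1 + z + 11/56z²
  ⇒ R(z) = 1 + z + 11/56z².

Boundary: |R(x)|=1, x<0.
x=-1.58: |R|=0.0896
R=1: x+11/56x²=0 ⇒ x=−56/11=-5.0909; min R=1−1/(4·11/56)=-0.2727>−1
Confirm numerically:
  x=-3.942: |R|=0.11038 <1
  x=-3.535: |R|=0.08038 <1
  x=-3.216: |R|=0.18441 <1
  x=-3.138: |R|=0.20376 <1
  x=-5.428: |R|=1.35941 >1
  x=-5.385: |R|=1.31108 >1
  x=-5.333: |R|=1.25360 >1
Interval (-5.0909, 0).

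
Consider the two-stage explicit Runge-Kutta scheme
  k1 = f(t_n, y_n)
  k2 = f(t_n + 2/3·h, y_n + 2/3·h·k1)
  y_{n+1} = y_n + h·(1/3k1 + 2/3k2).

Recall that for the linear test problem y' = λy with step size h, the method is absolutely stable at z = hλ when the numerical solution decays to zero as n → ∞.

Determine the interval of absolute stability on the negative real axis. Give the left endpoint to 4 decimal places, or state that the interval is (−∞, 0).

On y'=λy, z=hλ:
  k1=λy_n ⇒ h·k1=z·y_n;  k2=λ(1+2/3z)y_n ⇒ h·k2=z(1+2/3z)y_n
  y_{n+1}/y_n = 1 + 1/3z + 2/3z(1+2/3z) = 1 + z + 4/9z²
  ⇒ R(z) = 1 + z + 4/9z².

Boundary: |R(x)|=1, x<0.
x=-1.73: |R|=0.6002
R=1: x+4/9x²=0 ⇒ x=−9/4=-2.2500; min R=1−1/(4·4/9)=0.4375>−1
Confirm numerically:
  x=-2.120: |R|=0.87751 <1
  x=-1.533: |R|=0.51148 <1
  x=-1.391: |R|=0.46895 <1
  x=-2.756: |R|=1.61979 >1
  x=-2.618: |R|=1.42819 >1
  x=-2.520: |R|=1.30240 >1
So |R|<1 on (-2.2500, 0).

(-2.2500, 0).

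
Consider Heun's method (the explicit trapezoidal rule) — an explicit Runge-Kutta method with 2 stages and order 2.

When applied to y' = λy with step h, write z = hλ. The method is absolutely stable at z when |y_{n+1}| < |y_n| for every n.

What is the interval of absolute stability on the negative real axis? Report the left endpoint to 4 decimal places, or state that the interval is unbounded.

(-2.0000, 0).

With y'=λy (z=hλ):
  order 2, 2-stage ⇒ R(z)=1+z+z^2/2
  (e.g. R(-1.2)=0.52000, |R|=0.52000)

Find x<0 with |R(x)|<1.
x=-1.2: |R|=0.5200
|R(-1.7)|=0.7450 |R(-1.17)|=0.5144 |R(-1)|=0.5000
Bisect:
  x_lo=-2.7332 |R|=2.0020  x_hi=-0.2848 |R|=0.7557
  mid=-1.50902 |R|=0.62955 →hi
  mid=-2.12113 |R|=1.12846 →lo
  mid=-1.81508 |R|=0.83217 →hi
  mid=-1.96810 |R|=0.96861 →hi
  mid=-2.04461 |R|=1.04561 →lo
  mid=-2.00636 |R|=1.00638 →lo
  mid=-1.98723 |R|=0.98731 →hi
  mid=-1.99679 |R|=0.99680 →hi
  mid=-2.00158 |R|=1.00158 →lo
  mid=-1.99919 |R|=0.99919 →hi
  ...
  [-2.00008,-1.99993] ⇒ x*=-2.0000
Stable set (-2.0000, 0).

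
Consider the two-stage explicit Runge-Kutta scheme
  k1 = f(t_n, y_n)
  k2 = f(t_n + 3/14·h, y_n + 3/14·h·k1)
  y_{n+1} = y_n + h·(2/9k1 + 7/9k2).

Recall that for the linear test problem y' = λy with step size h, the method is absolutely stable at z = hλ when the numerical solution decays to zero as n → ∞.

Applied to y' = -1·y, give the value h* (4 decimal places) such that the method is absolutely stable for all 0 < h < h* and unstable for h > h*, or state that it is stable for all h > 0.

Set f=λy, z=hλ:
  k1=λy_n ⇒ h·k1=z·y_n;  k2=λ(1+3/14z)y_n ⇒ h·k2=z(1+3/14z)y_n
  y_{n+1}/y_n = 1 + 2/9z + 7/9z(1+3/14z) = 1 + z + 1/6z²
  ⇒ R(z) = 1 + z + 1/6z².

Need |R(x)|<1, x<0.
x=-0.61: |R|=0.4520
R=1: x+1/6x²=0 ⇒ x=−6=-6.0000; min R=1−1/(4·1/6)=-0.5000>−1
Confirm numerically:
  x=-4.733: |R|=0.00055 <1
  x=-4.572: |R|=0.08814 <1
  x=-4.266: |R|=0.23287 <1
  x=-6.545: |R|=1.59450 >1
  x=-6.373: |R|=1.39619 >1
Interval (-6.0000, 0).

(-6.0000,0); λ=-1 ⇒ h* = (6)/1 = 6.0000.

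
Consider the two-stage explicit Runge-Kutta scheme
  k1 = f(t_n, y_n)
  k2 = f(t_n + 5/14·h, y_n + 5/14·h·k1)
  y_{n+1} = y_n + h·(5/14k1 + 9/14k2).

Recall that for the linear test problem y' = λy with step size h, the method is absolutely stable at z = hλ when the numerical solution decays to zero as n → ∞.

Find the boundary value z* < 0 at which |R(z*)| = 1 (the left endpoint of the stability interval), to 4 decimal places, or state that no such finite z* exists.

With y'=λy (z=hλ):
  k1=λy_n ⇒ h·k1=z·y_n;  k2=λ(1+5/14z)y_n ⇒ h·k2=z(1+5/14z)y_n
  y_{n+1}/y_n = 1 + 5/14z + 9/14z(1+5/14z) = 1 + z + 45/196z²
  Hence R(z) = 1 + z + 45/196z².

Solve |R(x)|<1 on ℝ⁻.
x=-1.01: |R|=0.2242
R=1: x+45/196x²=0 ⇒ x=−196/45=-4.3556; min R=1−1/(4·45/196)=-0.0889>−1
Confirm numerically:
  x=-4.331: |R|=0.97558 <1
  x=-2.741: |R|=0.01606 <1
  x=-2.064: |R|=0.08592 <1
  x=-4.933: |R|=1.65400 >1
  x=-4.834: |R|=1.53100 >1
  x=-4.651: |R|=1.31548 >1
Interval (-4.3556, 0).

z* = -4.3556.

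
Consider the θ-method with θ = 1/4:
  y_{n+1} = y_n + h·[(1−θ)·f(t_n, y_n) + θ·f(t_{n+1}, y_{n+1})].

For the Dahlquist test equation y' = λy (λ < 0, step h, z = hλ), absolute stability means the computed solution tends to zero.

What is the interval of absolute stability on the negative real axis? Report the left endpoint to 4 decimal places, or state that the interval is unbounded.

With y'=λy (z=hλ):
  y_{n+1} = y_n + z·[3/4·y_n + 1/4·y_{n+1}] ⇒ (1 − 1/4z)y_{n+1} = (1 + 3/4z)y_n
  so R(z) = (1 + 3/4z)/(1 − 1/4z).

Need |R(x)|<1, x<0.
x=-1.13: |R|=0.1189
R=−1: 1+3/4x = −1+1/4x ⇒ -1/2x=2 ⇒ x=2/(-1/2)=-4.0000
Confirm numerically:
  x=-3.105: |R|=0.74806 <1
  x=-2.970: |R|=0.70445 <1
  x=-1.673: |R|=0.17962 <1
  x=-4.421: |R|=1.09999 >1
  x=-4.304: |R|=1.07322 >1
  x=-4.169: |R|=1.04138 >1
Interval (-4.0000, 0).

z∈(-4.0000,0).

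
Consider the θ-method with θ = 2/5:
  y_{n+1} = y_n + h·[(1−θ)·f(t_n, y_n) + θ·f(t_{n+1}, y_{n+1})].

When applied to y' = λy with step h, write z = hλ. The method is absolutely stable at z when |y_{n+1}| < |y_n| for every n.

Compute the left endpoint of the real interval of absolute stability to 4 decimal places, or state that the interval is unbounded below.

left endpoint -10.0000.

Set f=λy, z=hλ:
  y_{n+1} = y_n + z·[3/5·y_n + 2/5·y_{n+1}] ⇒ (1 − 2/5z)y_{n+1} = (1 + 3/5z)y_n
  Hence R(z) = (1 + 3/5z)/(1 − 2/5z).

Boundary: |R(x)|=1, x<0.
x=-0.75: |R|=0.4231
R=−1: 1+3/5x = −1+2/5x ⇒ -1/5x=2 ⇒ x=2/(-1/5)=-10.0000
Confirm numerically:
  x=-8.186: |R|=0.91512 <1
  x=-6.179: |R|=0.77987 <1
  x=-4.766: |R|=0.63983 <1
  x=-4.142: |R|=0.55902 <1
  x=-10.559: |R|=1.02140 >1
  x=-10.144: |R|=1.00569 >1
  x=-10.022: |R|=1.00088 >1
Stable set (-10.0000, 0).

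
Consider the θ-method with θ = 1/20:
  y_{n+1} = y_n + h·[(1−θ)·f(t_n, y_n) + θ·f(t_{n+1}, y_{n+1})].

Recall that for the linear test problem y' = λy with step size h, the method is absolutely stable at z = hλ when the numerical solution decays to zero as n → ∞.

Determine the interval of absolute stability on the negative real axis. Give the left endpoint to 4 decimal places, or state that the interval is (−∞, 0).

(-2.2222, 0).

On y'=λy, z=hλ:
  y_{n+1} = y_n + z·[19/20·y_n + 1/20·y_{n+1}] ⇒ (1 − 1/20z)y_{n+1} = (1 + 19/20z)y_n
  R(z) = (1 + 19/20z)/(1 − 1/20z).

Need |R(x)|<1, x<0.
x=-1.25: |R|=0.1765
R=−1: 1+19/20x = −1+1/20x ⇒ -9/10x=2 ⇒ x=2/(-9/10)=-2.2222
Confirm numerically:
  x=-1.463: |R|=0.36328 <1
  x=-1.461: |R|=0.36154 <1
  x=-1.393: |R|=0.30230 <1
  x=-0.933: |R|=0.10858 <1
  x=-2.726: |R|=1.39901 >1
  x=-2.409: |R|=1.15003 >1
  x=-2.385: |R|=1.13089 >1
So |R|<1 on (-2.2222, 0).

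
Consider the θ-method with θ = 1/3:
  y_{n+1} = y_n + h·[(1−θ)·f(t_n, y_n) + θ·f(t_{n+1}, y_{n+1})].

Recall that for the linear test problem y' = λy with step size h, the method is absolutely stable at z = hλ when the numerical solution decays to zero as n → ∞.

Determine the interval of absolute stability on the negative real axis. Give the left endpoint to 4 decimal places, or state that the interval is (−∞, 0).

z∈(-6.0000,0).

Set f=λy, z=hλ:
  y_{n+1} = y_n + z·[2/3·y_n + 1/3·y_{n+1}] ⇒ (1 − 1/3z)y_{n+1} = (1 + 2/3z)y_n
  Hence R(z) = (1 + 2/3z)/(1 − 1/3z).

Solve |R(x)|<1 on ℝ⁻.
x=-0.85: |R|=0.3377
R=−1: 1+2/3x = −1+1/3x ⇒ -1/3x=2 ⇒ x=2/(-1/3)=-6.0000
Confirm numerically:
  x=-5.417: |R|=0.93074 <1
  x=-4.186: |R|=0.74756 <1
  x=-3.878: |R|=0.69148 <1
  x=-3.412: |R|=0.59638 <1
  x=-6.274: |R|=1.02954 >1
  x=-6.196: |R|=1.02131 >1
Stable set (-6.0000, 0).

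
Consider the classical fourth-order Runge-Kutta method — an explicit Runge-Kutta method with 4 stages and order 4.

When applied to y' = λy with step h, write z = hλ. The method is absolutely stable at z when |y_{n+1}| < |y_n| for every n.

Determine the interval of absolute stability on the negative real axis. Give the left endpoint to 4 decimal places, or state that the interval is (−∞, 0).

With y'=λy (z=hλ):
  order 4, 4-stage ⇒ R(z)=1+z+z^2/2+z^3/6+z^4/24
  (e.g. R(-0.73)=0.48345, |R|=0.48345)

Solve |R(x)|<1 on ℝ⁻.
x=-0.73: |R|=0.4834
|R(-2.68)|=0.8525 |R(-1.76)|=0.2800 |R(-0.76)|=0.4695
Bisect:
  x_lo=-3.3433 |R|=2.2231  x_hi=-0.2021 |R|=0.8170
  mid=-1.77272 |R|=0.28156 →hi
  mid=-2.55803 |R|=0.70805 →hi
  mid=-2.95069 |R|=1.27937 →lo
  mid=-2.75436 |R|=0.95435 →hi
  mid=-2.85252 |R|=1.10618 →lo
  mid=-2.80344 |R|=1.02771 →lo
  mid=-2.77890 |R|=0.99040 →hi
  mid=-2.79117 |R|=1.00890 →lo
  ...
  [-2.78542,-2.78523] ⇒ x*=-2.7853
So |R|<1 on (-2.7853, 0).

z∈(-2.7853,0).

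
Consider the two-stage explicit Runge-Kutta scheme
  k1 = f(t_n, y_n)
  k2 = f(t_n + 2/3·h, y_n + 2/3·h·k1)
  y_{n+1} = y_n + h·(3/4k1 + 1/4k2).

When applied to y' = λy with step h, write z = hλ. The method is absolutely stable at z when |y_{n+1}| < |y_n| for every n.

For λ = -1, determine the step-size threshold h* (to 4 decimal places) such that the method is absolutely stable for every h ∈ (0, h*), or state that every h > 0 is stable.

(-6.0000,0); λ=-1 ⇒ h* = (6)/1 = 6.0000.

Set f=λy, z=hλ:
  k1=λy_n ⇒ h·k1=z·y_n;  k2=λ(1+2/3z)y_n ⇒ h·k2=z(1+2/3z)y_n
  y_{n+1}/y_n = 1 + 3/4z + 1/4z(1+2/3z) = 1 + z + 1/6z²
  Hence R(z) = 1 + z + 1/6z².

Solve |R(x)|<1 on ℝ⁻.
x=-0.31: |R|=0.7060
R=1: x+1/6x²=0 ⇒ x=−6=-6.0000; min R=1−1/(4·1/6)=-0.5000>−1
Confirm numerically:
  x=-5.100: |R|=0.23500 <1
  x=-4.516: |R|=0.11696 <1
  x=-3.432: |R|=0.46890 <1
  x=-3.278: |R|=0.48712 <1
  x=-6.223: |R|=1.23129 >1
  x=-6.197: |R|=1.20347 >1
  x=-6.190: |R|=1.19602 >1
Interval (-6.0000, 0).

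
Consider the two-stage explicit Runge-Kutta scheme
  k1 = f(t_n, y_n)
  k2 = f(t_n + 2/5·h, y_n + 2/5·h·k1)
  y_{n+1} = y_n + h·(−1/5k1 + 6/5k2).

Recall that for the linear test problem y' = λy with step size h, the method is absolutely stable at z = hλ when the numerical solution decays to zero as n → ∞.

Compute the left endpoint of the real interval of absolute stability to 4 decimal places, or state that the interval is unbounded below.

left endpoint -2.0833.

Set f=λy, z=hλ:
  k1=λy_n ⇒ h·k1=z·y_n;  k2=λ(1+2/5z)y_n ⇒ h·k2=z(1+2/5z)y_n
  y_{n+1}/y_n = 1 − 1/5z + 6/5z(1+2/5z) = 1 + z + 12/25z²
  so R(z) = 1 + z + 12/25z².

Need |R(x)|<1, x<0.
x=-0.32: |R|=0.7292
R=1: x+12/25x²=0 ⇒ x=−25/12=-2.0833; min R=1−1/(4·12/25)=0.4792>−1
Confirm numerically:
  x=-1.779: |R|=0.74012 <1
  x=-1.331: |R|=0.51935 <1
  x=-1.167: |R|=0.48671 <1
  x=-2.421: |R|=1.39240 >1
  x=-2.284: |R|=1.21999 >1
  x=-2.138: |R|=1.05610 >1
So |R|<1 on (-2.0833, 0).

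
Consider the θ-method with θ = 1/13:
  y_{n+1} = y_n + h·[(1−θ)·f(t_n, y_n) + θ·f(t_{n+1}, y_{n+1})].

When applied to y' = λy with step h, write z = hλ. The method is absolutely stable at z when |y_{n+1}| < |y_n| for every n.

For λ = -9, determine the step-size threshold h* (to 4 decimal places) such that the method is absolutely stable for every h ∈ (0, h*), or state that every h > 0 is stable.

(-2.3636,0); λ=-9 ⇒ h* = (26/11)/9 = 0.2626.

Set f=λy, z=hλ:
  y_{n+1} = y_n + z·[12/13·y_n + 1/13·y_{n+1}] ⇒ (1 − 1/13z)y_{n+1} = (1 + 12/13z)y_n
  so R(z) = (1 + 12/13z)/(1 − 1/13z).

Find x<0 with |R(x)|<1.
x=-0.67: |R|=0.3628
R=−1: 1+12/13x = −1+1/13x ⇒ -11/13x=2 ⇒ x=2/(-11/13)=-2.3636
Confirm numerically:
  x=-1.906: |R|=0.66228 <1
  x=-1.356: |R|=0.22792 <1
  x=-1.309: |R|=0.18925 <1
  x=-2.492: |R|=1.09114 >1
  x=-2.421: |R|=1.04092 >1
So |R|<1 on (-2.3636, 0).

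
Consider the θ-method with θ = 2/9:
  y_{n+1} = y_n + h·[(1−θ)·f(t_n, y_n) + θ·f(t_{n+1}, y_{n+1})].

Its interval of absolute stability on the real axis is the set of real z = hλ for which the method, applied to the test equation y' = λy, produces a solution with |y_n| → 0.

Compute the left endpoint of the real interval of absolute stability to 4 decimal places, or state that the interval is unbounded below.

left endpoint -3.6000.

Test eqn y'=λy, z=hλ:
  y_{n+1} = y_n + z·[7/9·y_n + 2/9·y_{n+1}] ⇒ (1 − 2/9z)y_{n+1} = (1 + 7/9z)y_n
  ⇒ R(z) = (1 + 7/9z)/(1 − 2/9z).

Find x<0 with |R(x)|<1.
x=-1.46: |R|=0.1023
R=−1: 1+7/9x = −1+2/9x ⇒ -5/9x=2 ⇒ x=2/(-5/9)=-3.6000
Confirm numerically:
  x=-2.876: |R|=0.75461 <1
  x=-2.494: |R|=0.60466 <1
  x=-1.945: |R|=0.35803 <1
  x=-1.509: |R|=0.13005 <1
  x=-4.050: |R|=1.13158 >1
  x=-3.796: |R|=1.05906 >1
  x=-3.702: |R|=1.03109 >1
So |R|<1 on (-3.6000, 0).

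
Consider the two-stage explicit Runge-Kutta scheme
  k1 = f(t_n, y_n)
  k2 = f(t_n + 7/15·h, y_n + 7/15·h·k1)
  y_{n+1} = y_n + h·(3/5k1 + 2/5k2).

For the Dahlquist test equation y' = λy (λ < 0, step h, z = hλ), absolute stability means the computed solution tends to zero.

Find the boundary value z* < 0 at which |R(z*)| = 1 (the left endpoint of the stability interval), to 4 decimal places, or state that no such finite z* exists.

With y'=λy (z=hλ):
  k1=λy_n ⇒ h·k1=z·y_n;  k2=λ(1+7/15z)y_n ⇒ h·k2=z(1+7/15z)y_n
  y_{n+1}/y_n = 1 + 3/5z + 2/5z(1+7/15z) = 1 + z + 14/75z²
  R(z) = 1 + z + 14/75z².

Need |R(x)|<1, x<0.
x=-1.5: |R|=0.0800
R=1: x+14/75x²=0 ⇒ x=−75/14=-5.3571; min R=1−1/(4·14/75)=-0.3393>−1
Confirm numerically:
  x=-5.054: |R|=0.71401 <1
  x=-2.948: |R|=0.32574 <1
  x=-2.749: |R|=0.33836 <1
  x=-2.205: |R|=0.29742 <1
  x=-5.798: |R|=1.47714 >1
  x=-5.670: |R|=1.33113 >1
  x=-5.404: |R|=1.04727 >1
Interval (-5.3571, 0).

left endpoint -5.3571.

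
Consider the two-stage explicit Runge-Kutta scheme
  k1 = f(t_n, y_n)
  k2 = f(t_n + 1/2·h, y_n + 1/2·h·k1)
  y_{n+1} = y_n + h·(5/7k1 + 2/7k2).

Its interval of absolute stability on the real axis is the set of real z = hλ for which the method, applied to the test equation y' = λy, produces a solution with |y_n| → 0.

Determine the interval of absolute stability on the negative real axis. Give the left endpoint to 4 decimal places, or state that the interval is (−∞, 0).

z∈(-7.0000,0).

With y'=λy (z=hλ):
  k1=λy_n ⇒ h·k1=z·y_n;  k2=λ(1+1/2z)y_n ⇒ h·k2=z(1+1/2z)y_n
  y_{n+1}/y_n = 1 + 5/7z + 2/7z(1+1/2z) = 1 + z + 1/7z²
  so R(z) = 1 + z + 1/7z².

Solve |R(x)|<1 on ℝ⁻.
x=-1.21: |R|=0.0008
R=1: x+1/7x²=0 ⇒ x=−7=-7.0000; min R=1−1/(4·1/7)=-0.7500>−1
Confirm numerically:
  x=-6.242: |R|=0.32408 <1
  x=-5.848: |R|=0.03759 <1
  x=-2.893: |R|=0.69736 <1
  x=-7.312: |R|=1.32591 >1
  x=-7.282: |R|=1.29336 >1
So |R|<1 on (-7.0000, 0).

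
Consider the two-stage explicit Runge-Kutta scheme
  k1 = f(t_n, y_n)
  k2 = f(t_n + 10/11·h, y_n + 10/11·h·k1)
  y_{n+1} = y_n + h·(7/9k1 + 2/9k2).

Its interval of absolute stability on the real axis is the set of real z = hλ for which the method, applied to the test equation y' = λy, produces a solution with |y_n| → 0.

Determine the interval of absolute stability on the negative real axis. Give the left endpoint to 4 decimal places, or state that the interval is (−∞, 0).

(-4.9500, 0).

Test eqn y'=λy, z=hλ:
  k1=λy_n ⇒ h·k1=z·y_n;  k2=λ(1+10/11z)y_n ⇒ h·k2=z(1+10/11z)y_n
  y_{n+1}/y_n = 1 + 7/9z + 2/9z(1+10/11z) = 1 + z + 20/99z²
  Hence R(z) = 1 + z + 20/99z².

Need |R(x)|<1, x<0.
x=-0.71: |R|=0.3918
R=1: x+20/99x²=0 ⇒ x=−99/20=-4.9500; min R=1−1/(4·20/99)=-0.2375>−1
Confirm numerically:
  x=-2.904: |R|=0.20032 <1
  x=-2.682: |R|=0.22884 <1
  x=-2.331: |R|=0.23331 <1
  x=-5.328: |R|=1.40687 >1
  x=-5.230: |R|=1.29584 >1
Stable set (-4.9500, 0).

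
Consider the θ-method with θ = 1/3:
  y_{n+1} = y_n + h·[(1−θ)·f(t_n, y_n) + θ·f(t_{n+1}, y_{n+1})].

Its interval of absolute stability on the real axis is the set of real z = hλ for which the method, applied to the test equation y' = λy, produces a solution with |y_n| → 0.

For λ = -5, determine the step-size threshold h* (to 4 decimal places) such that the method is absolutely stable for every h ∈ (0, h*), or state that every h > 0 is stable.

(-6.0000,0); λ=-5 ⇒ h* = (6)/5 = 1.2000.

Test eqn y'=λy, z=hλ:
  y_{n+1} = y_n + z·[2/3·y_n + 1/3·y_{n+1}] ⇒ (1 − 1/3z)y_{n+1} = (1 + 2/3z)y_n
  ⇒ R(z) = (1 + 2/3z)/(1 − 1/3z).

Find x<0 with |R(x)|<1.
x=-1.16: |R|=0.1635
R=−1: 1+2/3x = −1+1/3x ⇒ -1/3x=2 ⇒ x=2/(-1/3)=-6.0000
Confirm numerically:
  x=-4.148: |R|=0.74091 <1
  x=-4.093: |R|=0.73114 <1
  x=-3.183: |R|=0.54440 <1
  x=-6.577: |R|=1.06025 >1
  x=-6.559: |R|=1.05848 >1
  x=-6.494: |R|=1.05203 >1
Interval (-6.0000, 0).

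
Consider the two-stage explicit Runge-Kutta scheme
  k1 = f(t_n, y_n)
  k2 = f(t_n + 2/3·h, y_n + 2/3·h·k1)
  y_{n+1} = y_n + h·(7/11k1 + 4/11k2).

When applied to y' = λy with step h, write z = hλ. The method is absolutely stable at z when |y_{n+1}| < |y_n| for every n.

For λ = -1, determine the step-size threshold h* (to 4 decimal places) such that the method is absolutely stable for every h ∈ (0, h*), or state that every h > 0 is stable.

With y'=λy (z=hλ):
  k1=λy_n ⇒ h·k1=z·y_n;  k2=λ(1+2/3z)y_n ⇒ h·k2=z(1+2/3z)y_n
  y_{n+1}/y_n = 1 + 7/11z + 4/11z(1+2/3z) = 1 + z + 8/33z²
  so R(z) = 1 + z + 8/33z².

Solve |R(x)|<1 on ℝ⁻.
x=-1.75: |R|=0.0076
R=1: x+8/33x²=0 ⇒ x=−33/8=-4.1250; min R=1−1/(4·8/33)=-0.0312>−1
Confirm numerically:
  x=-3.621: |R|=0.55758 <1
  x=-3.043: |R|=0.20181 <1
  x=-2.847: |R|=0.11795 <1
  x=-2.236: |R|=0.02395 <1
  x=-4.641: |R|=1.58055 >1
  x=-4.295: |R|=1.17701 >1
  x=-4.164: |R|=1.03937 >1
So |R|<1 on (-4.1250, 0).

(-4.1250,0); λ=-1 ⇒ h* = (33/8)/1 = 4.1250.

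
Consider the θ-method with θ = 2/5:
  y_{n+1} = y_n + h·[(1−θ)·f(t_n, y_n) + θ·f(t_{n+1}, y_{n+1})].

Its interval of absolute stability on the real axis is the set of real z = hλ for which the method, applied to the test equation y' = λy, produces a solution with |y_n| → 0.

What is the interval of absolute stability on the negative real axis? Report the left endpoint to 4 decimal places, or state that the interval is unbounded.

(-10.0000, 0).

Test eqn y'=λy, z=hλ:
  y_{n+1} = y_n + z·[3/5·y_n + 2/5·y_{n+1}] ⇒ (1 − 2/5z)y_{n+1} = (1 + 3/5z)y_n
  Hence R(z) = (1 + 3/5z)/(1 − 2/5z).

Boundary: |R(x)|=1, x<0.
x=-0.4: |R|=0.6552
R=−1: 1+3/5x = −1+2/5x ⇒ -1/5x=2 ⇒ x=2/(-1/5)=-10.0000
Confirm numerically:
  x=-8.237: |R|=0.91790 <1
  x=-7.181: |R|=0.85441 <1
  x=-5.342: |R|=0.70301 <1
  x=-4.018: |R|=0.54112 <1
  x=-10.313: |R|=1.01221 >1
  x=-10.244: |R|=1.00957 >1
  x=-10.200: |R|=1.00787 >1
Stable set (-10.0000, 0).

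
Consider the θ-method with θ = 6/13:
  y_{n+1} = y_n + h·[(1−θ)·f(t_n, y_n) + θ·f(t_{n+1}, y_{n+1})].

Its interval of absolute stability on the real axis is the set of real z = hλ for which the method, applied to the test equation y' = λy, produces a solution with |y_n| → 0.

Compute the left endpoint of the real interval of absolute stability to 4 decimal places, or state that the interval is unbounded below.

z* = -26.0000.

Test eqn y'=λy, z=hλ:
  y_{n+1} = y_n + z·[7/13·y_n + 6/13·y_{n+1}] ⇒ (1 − 6/13z)y_{n+1} = (1 + 7/13z)y_n
  ⇒ R(z) = (1 + 7/13z)/(1 − 6/13z).

Find x<0 with |R(x)|<1.
x=-0.5: |R|=0.5938
R=−1: 1+7/13x = −1+6/13x ⇒ -1/13x=2 ⇒ x=2/(-1/13)=-26.0000
Confirm numerically:
  x=-21.338: |R|=0.96694 <1
  x=-20.914: |R|=0.96327 <1
  x=-13.049: |R|=0.85814 <1
  x=-26.308: |R|=1.00180 >1
  x=-26.029: |R|=1.00017 >1
So |R|<1 on (-26.0000, 0).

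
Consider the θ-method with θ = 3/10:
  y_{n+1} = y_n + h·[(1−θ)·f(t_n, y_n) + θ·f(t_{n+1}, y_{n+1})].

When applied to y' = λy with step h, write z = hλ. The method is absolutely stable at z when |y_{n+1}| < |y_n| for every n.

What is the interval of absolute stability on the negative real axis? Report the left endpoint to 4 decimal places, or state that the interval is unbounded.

(-5.0000, 0).

Test eqn y'=λy, z=hλ:
  y_{n+1} = y_n + z·[7/10·y_n + 3/10·y_{n+1}] ⇒ (1 − 3/10z)y_{n+1} = (1 + 7/10z)y_n
  so R(z) = (1 + 7/10z)/(1 − 3/10z).

Boundary: |R(x)|=1, x<0.
x=-0.59: |R|=0.4987
R=−1: 1+7/10x = −1+3/10x ⇒ -2/5x=2 ⇒ x=2/(-2/5)=-5.0000
Confirm numerically:
  x=-4.956: |R|=0.99292 <1
  x=-4.893: |R|=0.98266 <1
  x=-2.800: |R|=0.52174 <1
  x=-5.468: |R|=1.07090 >1
  x=-5.194: |R|=1.03033 >1
Stable set (-5.0000, 0).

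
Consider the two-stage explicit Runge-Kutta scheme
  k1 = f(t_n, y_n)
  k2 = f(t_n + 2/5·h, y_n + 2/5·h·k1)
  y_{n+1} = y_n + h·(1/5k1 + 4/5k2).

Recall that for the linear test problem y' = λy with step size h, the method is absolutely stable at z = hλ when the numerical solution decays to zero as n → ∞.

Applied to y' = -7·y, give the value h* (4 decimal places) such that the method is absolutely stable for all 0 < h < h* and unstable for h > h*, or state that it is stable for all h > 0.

(-3.1250,0); λ=-7 ⇒ h* = (25/8)/7 = 0.4464.

On y'=λy, z=hλ:
  k1=λy_n ⇒ h·k1=z·y_n;  k2=λ(1+2/5z)y_n ⇒ h·k2=z(1+2/5z)y_n
  y_{n+1}/y_n = 1 + 1/5z + 4/5z(1+2/5z) = 1 + z + 8/25z²
  so R(z) = 1 + z + 8/25z².

Boundary: |R(x)|=1, x<0.
x=-1.18: |R|=0.2656
R=1: x+8/25x²=0 ⇒ x=−25/8=-3.1250; min R=1−1/(4·8/25)=0.2188>−1
Confirm numerically:
  x=-2.909: |R|=0.79893 <1
  x=-2.322: |R|=0.40334 <1
  x=-1.765: |R|=0.23187 <1
  x=-1.690: |R|=0.22395 <1
  x=-3.602: |R|=1.54981 >1
  x=-3.226: |R|=1.10426 >1
So |R|<1 on (-3.1250, 0).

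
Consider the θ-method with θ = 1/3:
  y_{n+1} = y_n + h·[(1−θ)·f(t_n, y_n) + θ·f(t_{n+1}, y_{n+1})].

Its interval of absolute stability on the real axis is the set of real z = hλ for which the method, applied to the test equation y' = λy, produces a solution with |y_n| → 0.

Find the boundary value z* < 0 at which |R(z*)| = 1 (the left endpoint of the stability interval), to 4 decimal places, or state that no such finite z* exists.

left endpoint -6.0000.

With y'=λy (z=hλ):
  y_{n+1} = y_n + z·[2/3·y_n + 1/3·y_{n+1}] ⇒ (1 − 1/3z)y_{n+1} = (1 + 2/3z)y_n
  Hence R(z) = (1 + 2/3z)/(1 − 1/3z).

Boundary: |R(x)|=1, x<0.
x=-0.87: |R|=0.3256
R=−1: 1+2/3x = −1+1/3x ⇒ -1/3x=2 ⇒ x=2/(-1/3)=-6.0000
Confirm numerically:
  x=-5.538: |R|=0.94589 <1
  x=-4.918: |R|=0.86335 <1
  x=-3.653: |R|=0.64723 <1
  x=-6.547: |R|=1.05730 >1
  x=-6.048: |R|=1.00531 >1
Interval (-6.0000, 0).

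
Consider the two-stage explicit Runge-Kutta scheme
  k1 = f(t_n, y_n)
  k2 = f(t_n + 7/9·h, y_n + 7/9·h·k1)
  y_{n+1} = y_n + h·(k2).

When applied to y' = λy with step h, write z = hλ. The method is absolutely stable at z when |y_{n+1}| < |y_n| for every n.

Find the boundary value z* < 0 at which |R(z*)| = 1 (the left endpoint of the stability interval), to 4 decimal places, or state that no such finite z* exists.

z* = -1.2857.

Set f=λy, z=hλ:
  k1=λy_n ⇒ h·k1=z·y_n;  k2=λ(1+7/9z)y_n ⇒ h·k2=z(1+7/9z)y_n
  y_{n+1}/y_n = 1 + z(1+7/9z) = 1 + z + 7/9z²
  ⇒ R(z) = 1 + z + 7/9z².

Solve |R(x)|<1 on ℝ⁻.
x=-1.2: |R|=0.9200
R=1: x+7/9x²=0 ⇒ x=−9/7=-1.2857; min R=1−1/(4·7/9)=0.6786>−1
Confirm numerically:
  x=-0.964: |R|=0.75879 <1
  x=-0.713: |R|=0.68240 <1
  x=-0.661: |R|=0.67883 <1
  x=-0.615: |R|=0.67917 <1
  x=-1.863: |R|=1.83649 >1
  x=-1.615: |R|=1.41362 >1
Interval (-1.2857, 0).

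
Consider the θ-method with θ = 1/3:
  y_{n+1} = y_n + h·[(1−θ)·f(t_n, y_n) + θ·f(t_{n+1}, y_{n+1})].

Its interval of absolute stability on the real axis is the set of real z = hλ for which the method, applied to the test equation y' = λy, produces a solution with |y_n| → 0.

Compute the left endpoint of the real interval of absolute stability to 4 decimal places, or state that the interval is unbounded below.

On y'=λy, z=hλ:
  y_{n+1} = y_n + z·[2/3·y_n + 1/3·y_{n+1}] ⇒ (1 − 1/3z)y_{n+1} = (1 + 2/3z)y_n
  so R(z) = (1 + 2/3z)/(1 − 1/3z).

Solve |R(x)|<1 on ℝ⁻.
x=-1.05: |R|=0.2222
R=−1: 1+2/3x = −1+1/3x ⇒ -1/3x=2 ⇒ x=2/(-1/3)=-6.0000
Confirm numerically:
  x=-4.220: |R|=0.75346 <1
  x=-3.593: |R|=0.63492 <1
  x=-3.304: |R|=0.57234 <1
  x=-6.388: |R|=1.04133 >1
  x=-6.216: |R|=1.02344 >1
  x=-6.067: |R|=1.00739 >1
Interval (-6.0000, 0).

left endpoint -6.0000.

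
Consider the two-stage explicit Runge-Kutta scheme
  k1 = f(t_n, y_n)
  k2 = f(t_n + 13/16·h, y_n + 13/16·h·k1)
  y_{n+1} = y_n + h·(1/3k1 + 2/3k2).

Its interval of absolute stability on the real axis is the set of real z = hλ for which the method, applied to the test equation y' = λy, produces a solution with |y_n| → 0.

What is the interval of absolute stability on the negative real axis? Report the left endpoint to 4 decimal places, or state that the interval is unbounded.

(-1.8462, 0).

Test eqn y'=λy, z=hλ:
  k1=λy_n ⇒ h·k1=z·y_n;  k2=λ(1+13/16z)y_n ⇒ h·k2=z(1+13/16z)y_n
  y_{n+1}/y_n = 1 + 1/3z + 2/3z(1+13/16z) = 1 + z + 13/24z²
  R(z) = 1 + z + 13/24z².

Solve |R(x)|<1 on ℝ⁻.
x=-0.91: |R|=0.5386
R=1: x+13/24x²=0 ⇒ x=−24/13=-1.8462; min R=1−1/(4·13/24)=0.5385>−1
Confirm numerically:
  x=-1.642: |R|=0.81842 <1
  x=-1.390: |R|=0.65655 <1
  x=-1.212: |R|=0.58368 <1
  x=-0.999: |R|=0.54158 <1
  x=-2.336: |R|=1.61982 >1
  x=-2.099: |R|=1.28748 >1
So |R|<1 on (-1.8462, 0).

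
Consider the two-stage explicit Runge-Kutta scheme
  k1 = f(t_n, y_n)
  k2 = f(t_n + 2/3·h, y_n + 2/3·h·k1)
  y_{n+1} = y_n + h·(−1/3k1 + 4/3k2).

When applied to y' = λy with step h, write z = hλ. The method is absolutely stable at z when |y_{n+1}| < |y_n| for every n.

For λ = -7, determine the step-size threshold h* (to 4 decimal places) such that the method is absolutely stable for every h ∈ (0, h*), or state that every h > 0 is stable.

With y'=λy (z=hλ):
  k1=λy_n ⇒ h·k1=z·y_n;  k2=λ(1+2/3z)y_n ⇒ h·k2=z(1+2/3z)y_n
  y_{n+1}/y_n = 1 − 1/3z + 4/3z(1+2/3z) = 1 + z + 8/9z²
  Hence R(z) = 1 + z + 8/9z².

Boundary: |R(x)|=1, x<0.
x=-1.73: |R|=1.9304
R=1: x+8/9x²=0 ⇒ x=−9/8=-1.1250; min R=1−1/(4·8/9)=0.7188>−1
Confirm numerically:
  x=-1.072: |R|=0.94950 <1
  x=-0.895: |R|=0.81702 <1
  x=-0.824: |R|=0.77953 <1
  x=-0.490: |R|=0.72342 <1
  x=-1.691: |R|=1.85076 >1
  x=-1.201: |R|=1.08113 >1
Interval (-1.1250, 0).

(-1.1250,0); λ=-7 ⇒ h* = (9/8)/7 = 0.1607.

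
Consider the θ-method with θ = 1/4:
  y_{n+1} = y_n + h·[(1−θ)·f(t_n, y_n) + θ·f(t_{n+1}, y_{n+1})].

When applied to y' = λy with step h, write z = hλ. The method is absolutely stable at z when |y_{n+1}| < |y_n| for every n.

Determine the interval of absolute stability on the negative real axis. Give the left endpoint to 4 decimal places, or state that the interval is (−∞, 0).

(-4.0000, 0).

Set f=λy, z=hλ:
  y_{n+1} = y_n + z·[3/4·y_n + 1/4·y_{n+1}] ⇒ (1 − 1/4z)y_{n+1} = (1 + 3/4z)y_n
  so R(z) = (1 + 3/4z)/(1 − 1/4z).

Find x<0 with |R(x)|<1.
x=-0.77: |R|=0.3543
R=−1: 1+3/4x = −1+1/4x ⇒ -1/2x=2 ⇒ x=2/(-1/2)=-4.0000
Confirm numerically:
  x=-3.661: |R|=0.91150 <1
  x=-3.412: |R|=0.84134 <1
  x=-1.768: |R|=0.22607 <1
  x=-1.640: |R|=0.16312 <1
  x=-4.564: |R|=1.13171 >1
  x=-4.356: |R|=1.08521 >1
  x=-4.257: |R|=1.06225 >1
So |R|<1 on (-4.0000, 0).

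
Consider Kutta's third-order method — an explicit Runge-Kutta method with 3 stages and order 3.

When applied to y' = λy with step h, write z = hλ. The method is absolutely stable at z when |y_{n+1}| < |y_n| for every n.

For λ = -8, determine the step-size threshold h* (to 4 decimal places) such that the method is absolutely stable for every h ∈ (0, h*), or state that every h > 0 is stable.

(-2.5127,0); λ=-8 ⇒ h* = 0.3141.

Test eqn y'=λy, z=hλ:
  order 3, 3-stage ⇒ R(z)=1+z+z^2/2+z^3/6
  (e.g. R(-1.31)=0.17337, |R|=0.17337)

Need |R(x)|<1, x<0.
x=-1.31: |R|=0.1734
|R(-2.27)|=0.6431 |R(-2.12)|=0.4608 |R(-0.52)|=0.5918
Bisect:
  x_lo=-2.8563 |R|=1.6609  x_hi=-0.3424 |R|=0.7096
  mid=-1.59932 |R|=0.00221 →hi
  mid=-2.22781 |R|=0.58906 →hi
  mid=-2.54205 |R|=1.04883 →lo
  mid=-2.38493 |R|=0.80185 →hi
  mid=-2.46349 |R|=0.92083 →hi
  mid=-2.50277 |R|=0.98367 →hi
  mid=-2.52241 |R|=1.01596 →lo
  ...
  [-2.51289,-2.51274] ⇒ x*=-2.5127
Interval (-2.5127, 0).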